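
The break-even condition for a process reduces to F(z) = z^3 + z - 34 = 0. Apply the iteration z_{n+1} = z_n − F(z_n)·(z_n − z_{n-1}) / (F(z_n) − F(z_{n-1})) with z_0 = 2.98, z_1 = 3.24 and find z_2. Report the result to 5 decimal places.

3.13171

F(2.98) = -4.5564080, F(3.24) = 3.2522240
z_2 = 3.2400000 − 3.2522240·(3.2400000 − 2.9800000) / (3.2522240 − (-4.5564080)) = 3.2400000 − (0.8455782)/(7.8086320) = 3.1317124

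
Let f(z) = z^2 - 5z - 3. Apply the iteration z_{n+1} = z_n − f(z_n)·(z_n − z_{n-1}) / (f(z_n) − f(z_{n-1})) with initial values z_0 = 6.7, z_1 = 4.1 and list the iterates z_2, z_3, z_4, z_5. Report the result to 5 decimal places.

f(6.7) = 8.3900000, f(4.1) = -6.6900000
z_2 = 4.1000000 − (-6.6900000)·(4.1000000 − 6.7000000) / (-6.6900000 − 8.3900000) = 4.1000000 − (17.3940000)/(-15.0800000) = 5.2534483
f(5.2534483) = -1.6685226
z_3 = 5.2534483 − (-1.6685226)·(5.2534483 − 4.1000000) / (-1.6685226 − (-6.6900000)) = 5.2534483 − (-1.9245545)/(5.0214774) = 5.6367129
f(5.6367129) = 0.5889676
z_4 = 5.6367129 − 0.5889676·(5.6367129 − 5.2534483) / (0.5889676 − (-1.6685226)) = 5.6367129 − (0.2257304)/(2.2574902) = 5.5367211
f(5.5367211) = -0.0283250
z_5 = 5.5367211 − (-0.0283250)·(5.5367211 − 5.6367129) / (-0.0283250 − 0.5889676) = 5.5367211 − (0.0028323)/(-0.6172926) = 5.5413093

5.25345, 5.63671, 5.53672, 5.54131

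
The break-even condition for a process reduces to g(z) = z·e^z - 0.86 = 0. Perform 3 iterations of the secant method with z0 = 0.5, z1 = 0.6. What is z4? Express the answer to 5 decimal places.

0.51424

g(0.5) = -0.0356394, g(0.6) = 0.2332713
z2 = 0.6000000 − 0.2332713·(0.6000000 − 0.5000000) / (0.2332713 − (-0.0356394)) = 0.6000000 − (0.0233271)/(0.2689106) = 0.5132532
g(0.5132532) = -0.0024988
z3 = 0.5132532 − (-0.0024988)·(0.5132532 − 0.6000000) / (-0.0024988 − 0.2332713) = 0.5132532 − (0.0002168)/(-0.2357701) = 0.5141726
g(0.5141726) = -0.0001726
z4 = 0.5141726 − (-0.0001726)·(0.5141726 − 0.5132532) / (-0.0001726 − (-0.0024988)) = 0.5141726 − (-0.0000002)/(0.0023262) = 0.5142408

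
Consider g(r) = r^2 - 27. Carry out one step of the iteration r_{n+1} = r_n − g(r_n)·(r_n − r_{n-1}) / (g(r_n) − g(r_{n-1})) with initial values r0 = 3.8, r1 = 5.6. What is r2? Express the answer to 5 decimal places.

g(3.8) = -12.5600000, g(5.6) = 4.3600000
r2 = 5.6000000 − 4.3600000·(5.6000000 − 3.8000000) / (4.3600000 − (-12.5600000)) = 5.6000000 − (7.8480000)/(16.9200000) = 5.1361702

5.13617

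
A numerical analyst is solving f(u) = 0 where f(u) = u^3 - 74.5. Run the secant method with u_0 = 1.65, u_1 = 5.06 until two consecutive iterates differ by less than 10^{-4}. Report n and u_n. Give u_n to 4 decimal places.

f(1.65) = -70.007875, f(5.06) = 55.054216
u_2 = 5.060000 − 55.054216·(3.410000)/(125.062091) = 3.558867;  |Δ| = 1.501133
f(3.558867) = -29.425061
u_3 = 3.558867 − (-29.425061)·(-1.501133)/(-84.479277) = 4.081728;  |Δ| = 0.522861
f(4.081728) = -6.496361
u_4 = 4.081728 − (-6.496361)·(0.522861)/(22.928700) = 4.229870;  |Δ| = 0.148142
f(4.229870) = 1.179966
u_5 = 4.229870 − 1.179966·(0.148142)/(7.676327) = 4.207098;  |Δ| = 0.022772
f(4.207098) = -0.035739
u_6 = 4.207098 − (-0.035739)·(-0.022772)/(-1.215705) = 4.207767;  |Δ| = 0.000669
f(4.207767) = -0.000187
u_7 = 4.207767 − (-0.000187)·(0.000669)/(0.035552) = 4.207771;  |Δ| = 0.000004
|u_7 − u_6| = 0.000004 < 10^{-4}

n = 7, u_n = 4.2078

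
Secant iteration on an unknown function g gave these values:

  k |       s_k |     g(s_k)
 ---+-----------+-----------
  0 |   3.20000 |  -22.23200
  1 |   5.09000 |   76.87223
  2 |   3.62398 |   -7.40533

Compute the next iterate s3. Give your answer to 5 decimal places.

3.75280

s3 = 3.62398 − (-7.40533)·(3.62398 − 5.09000) / (-7.40533 − 76.87223)
   = 3.62398 − (10.8563619)/(-84.2775600) = 3.7527968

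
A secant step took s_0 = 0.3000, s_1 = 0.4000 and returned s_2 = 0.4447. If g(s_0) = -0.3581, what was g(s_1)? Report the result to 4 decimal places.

The secant line through (0.3000, -0.3581) and (0.4000, g(s_1)) crosses zero at s_2 = 0.4447.
So (0.3000, -0.3581), (0.4000, g(s_1)), (0.4447, 0) are collinear:
g(s_1) = -0.3581 · (0.4000 − 0.4447) / (0.3000 − 0.4447) = -0.3581 · (-0.044700)/(-0.144700) = -0.110622

-0.1106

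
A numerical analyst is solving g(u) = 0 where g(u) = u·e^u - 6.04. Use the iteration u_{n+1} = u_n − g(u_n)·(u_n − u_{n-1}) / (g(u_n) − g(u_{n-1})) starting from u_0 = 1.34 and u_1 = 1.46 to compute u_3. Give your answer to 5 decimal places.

1.43629

g(1.34) = -0.9224817, g(1.46) = 0.2467009
u_2 = 1.4600000 − 0.2467009·(1.4600000 − 1.3400000) / (0.2467009 − (-0.9224817)) = 1.4600000 − (0.0296041)/(1.1691826) = 1.4346797
g(1.4346797) = -0.0167846
u_3 = 1.4346797 − (-0.0167846)·(1.4346797 − 1.4600000) / (-0.0167846 − 0.2467009) = 1.4346797 − (0.0004250)/(-0.2634855) = 1.4362926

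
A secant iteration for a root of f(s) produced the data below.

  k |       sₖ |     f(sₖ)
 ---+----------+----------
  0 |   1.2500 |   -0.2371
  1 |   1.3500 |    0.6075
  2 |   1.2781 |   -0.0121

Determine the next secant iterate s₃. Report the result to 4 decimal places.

1.2795

s₃ = 1.2781 − (-0.0121)·(1.2781 − 1.3500) / (-0.0121 − 0.6075)
   = 1.2781 − (0.000870)/(-0.619600) = 1.279504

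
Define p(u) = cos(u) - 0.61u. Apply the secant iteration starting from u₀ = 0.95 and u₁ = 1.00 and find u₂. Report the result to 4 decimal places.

p(0.95) = 0.002183, p(1.00) = -0.069698
u₂ = 1.000000 − (-0.069698)·(1.000000 − 0.950000) / (-0.069698 − 0.002183) = 1.000000 − (-0.003485)/(-0.071881) = 0.951519

0.9515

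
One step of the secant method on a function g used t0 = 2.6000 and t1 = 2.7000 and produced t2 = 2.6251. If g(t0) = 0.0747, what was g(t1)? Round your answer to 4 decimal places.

The secant line through (2.6000, 0.0747) and (2.7000, g(t1)) crosses zero at t2 = 2.6251.
So (2.6000, 0.0747), (2.7000, g(t1)), (2.6251, 0) are collinear:
g(t1) = 0.0747 · (2.7000 − 2.6251) / (2.6000 − 2.6251) = 0.0747 · (0.074900)/(-0.025100) = -0.222910

-0.2229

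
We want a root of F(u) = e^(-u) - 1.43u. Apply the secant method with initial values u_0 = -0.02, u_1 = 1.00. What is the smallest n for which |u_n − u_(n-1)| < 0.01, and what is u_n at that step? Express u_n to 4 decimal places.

F(-0.02) = 1.048801, F(1.00) = -1.062121
u_2 = 1.000000 − (-1.062121)·(1.020000)/(-2.110922) = 0.486782;  |Δ| = 0.513218
F(0.486782) = -0.081497
u_3 = 0.486782 − (-0.081497)·(-0.513218)/(0.980623) = 0.444130;  |Δ| = 0.042652
F(0.444130) = 0.006277
u_4 = 0.444130 − 0.006277·(-0.042652)/(0.087774) = 0.447180;  |Δ| = 0.003050
|u_4 − u_3| = 0.003050 < 0.01

n = 4, u_n = 0.4472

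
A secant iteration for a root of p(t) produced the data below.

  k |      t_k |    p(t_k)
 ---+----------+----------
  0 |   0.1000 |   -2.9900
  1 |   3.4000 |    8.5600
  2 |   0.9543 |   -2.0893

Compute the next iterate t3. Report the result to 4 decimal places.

t3 = 0.9543 − (-2.0893)·(0.9543 − 3.4000) / (-2.0893 − 8.5600)
   = 0.9543 − (5.109801)/(-10.649300) = 1.434125

1.4341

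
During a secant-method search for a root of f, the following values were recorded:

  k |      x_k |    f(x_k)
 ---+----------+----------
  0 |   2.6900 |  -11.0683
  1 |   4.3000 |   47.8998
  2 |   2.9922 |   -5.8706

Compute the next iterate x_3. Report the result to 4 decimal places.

x_3 = 2.9922 − (-5.8706)·(2.9922 − 4.3000) / (-5.8706 − 47.8998)
   = 2.9922 − (7.677571)/(-53.770400) = 3.134984

3.1350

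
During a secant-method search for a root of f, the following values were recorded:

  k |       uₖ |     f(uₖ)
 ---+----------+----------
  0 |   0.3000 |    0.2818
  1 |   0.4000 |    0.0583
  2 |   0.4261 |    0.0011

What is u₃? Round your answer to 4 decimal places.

0.4266

u₃ = 0.4261 − 0.0011·(0.4261 − 0.4000) / (0.0011 − 0.0583)
   = 0.4261 − (0.000029)/(-0.057200) = 0.426602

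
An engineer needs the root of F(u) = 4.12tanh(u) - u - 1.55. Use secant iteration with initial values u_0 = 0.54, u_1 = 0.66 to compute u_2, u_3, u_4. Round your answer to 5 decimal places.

0.57049, 0.56822, 0.56838

F(0.54) = -0.0588896, F(0.66) = 0.1728573
u_2 = 0.6600000 − 0.1728573·(0.6600000 − 0.5400000) / (0.1728573 − (-0.0588896)) = 0.6600000 − (0.0207429)/(0.2317468) = 0.5704934
F(0.5704934) = 0.0042794
u_3 = 0.5704934 − 0.0042794·(0.5704934 − 0.6600000) / (0.0042794 − 0.1728573) = 0.5704934 − (-0.0003830)/(-0.1685779) = 0.5682213
F(0.5682213) = -0.0003280
u_4 = 0.5682213 − (-0.0003280)·(0.5682213 − 0.5704934) / (-0.0003280 − 0.0042794) = 0.5682213 − (0.0000007)/(-0.0046073) = 0.5683830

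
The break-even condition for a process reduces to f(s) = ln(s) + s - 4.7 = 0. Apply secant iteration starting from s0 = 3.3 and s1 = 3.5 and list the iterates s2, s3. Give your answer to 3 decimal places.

f(3.3) = -0.20608, f(3.5) = 0.05276
s2 = 3.50000 − 0.05276·(3.50000 − 3.30000) / (0.05276 − (-0.20608)) = 3.50000 − (0.01055)/(0.25884) = 3.45923
f(3.45923) = 0.00028
s3 = 3.45923 − 0.00028·(3.45923 − 3.50000) / (0.00028 − 0.05276) = 3.45923 − (-0.00001)/(-0.05249) = 3.45902

3.459, 3.459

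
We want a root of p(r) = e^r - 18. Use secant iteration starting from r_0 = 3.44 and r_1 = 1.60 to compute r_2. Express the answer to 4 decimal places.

p(3.44) = 13.186958, p(1.60) = -13.046968
r_2 = 1.600000 − (-13.046968)·(1.600000 − 3.440000) / (-13.046968 − 13.186958) = 1.600000 − (24.006420)/(-26.233926) = 2.515091

2.5151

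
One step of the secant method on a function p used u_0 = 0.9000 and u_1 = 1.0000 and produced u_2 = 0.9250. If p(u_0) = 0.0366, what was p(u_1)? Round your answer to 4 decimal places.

The secant line through (0.9000, 0.0366) and (1.0000, p(u_1)) crosses zero at u_2 = 0.9250.
So (0.9000, 0.0366), (1.0000, p(u_1)), (0.9250, 0) are collinear:
p(u_1) = 0.0366 · (1.0000 − 0.9250) / (0.9000 − 0.9250) = 0.0366 · (0.075000)/(-0.025000) = -0.109800

-0.1098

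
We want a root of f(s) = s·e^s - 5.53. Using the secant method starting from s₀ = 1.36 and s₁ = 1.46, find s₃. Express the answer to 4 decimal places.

1.3846

f(1.36) = -0.231177, f(1.46) = 0.756701
s₂ = 1.460000 − 0.756701·(1.460000 − 1.360000) / (0.756701 − (-0.231177)) = 1.460000 − (0.075670)/(0.987878) = 1.383401
f(1.383401) = -0.012380
s₃ = 1.383401 − (-0.012380)·(1.383401 − 1.460000) / (-0.012380 − 0.756701) = 1.383401 − (0.000948)/(-0.769081) = 1.384634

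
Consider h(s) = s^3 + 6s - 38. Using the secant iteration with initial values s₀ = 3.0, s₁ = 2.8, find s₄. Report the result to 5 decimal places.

2.77434

h(3.0) = 7.0000000, h(2.8) = 0.7520000
s₂ = 2.8000000 − 0.7520000·(2.8000000 − 3.0000000) / (0.7520000 − 7.0000000) = 2.8000000 − (-0.1504000)/(-6.2480000) = 2.7759283
h(2.7759283) = 0.0462567
s₃ = 2.7759283 − 0.0462567·(2.7759283 − 2.8000000) / (0.0462567 − 0.7520000) = 2.7759283 − (-0.0011135)/(-0.7057433) = 2.7743506
h(2.7743506) = 0.0003379
s₄ = 2.7743506 − 0.0003379·(2.7743506 − 2.7759283) / (0.0003379 − 0.0462567) = 2.7743506 − (-0.0000005)/(-0.0459188) = 2.7743389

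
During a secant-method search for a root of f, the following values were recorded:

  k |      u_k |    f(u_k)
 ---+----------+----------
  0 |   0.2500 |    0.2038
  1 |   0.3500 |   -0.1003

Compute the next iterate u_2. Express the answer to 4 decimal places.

u_2 = 0.3500 − (-0.1003)·(0.3500 − 0.2500) / (-0.1003 − 0.2038)
   = 0.3500 − (-0.010030)/(-0.304100) = 0.317017

0.3170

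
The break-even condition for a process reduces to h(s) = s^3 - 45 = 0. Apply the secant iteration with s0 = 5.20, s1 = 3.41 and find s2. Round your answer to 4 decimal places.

h(5.20) = 95.608000, h(3.41) = -5.348179
s2 = 3.410000 − (-5.348179)·(3.410000 − 5.200000) / (-5.348179 − 95.608000) = 3.410000 − (9.573240)/(-100.956179) = 3.504826

3.5048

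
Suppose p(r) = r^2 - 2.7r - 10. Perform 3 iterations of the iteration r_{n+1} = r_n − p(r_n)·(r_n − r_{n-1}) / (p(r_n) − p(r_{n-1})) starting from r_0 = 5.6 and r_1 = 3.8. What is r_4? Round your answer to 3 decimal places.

4.788

p(5.6) = 6.24000, p(3.8) = -5.82000
r_2 = 3.80000 − (-5.82000)·(3.80000 − 5.60000) / (-5.82000 − 6.24000) = 3.80000 − (10.47600)/(-12.06000) = 4.66866
p(4.66866) = -0.80902
r_3 = 4.66866 − (-0.80902)·(4.66866 − 3.80000) / (-0.80902 − (-5.82000)) = 4.66866 − (-0.70276)/(5.01098) = 4.80890
p(4.80890) = 0.14149
r_4 = 4.80890 − 0.14149·(4.80890 − 4.66866) / (0.14149 − (-0.80902)) = 4.80890 − (0.01984)/(0.95051) = 4.78802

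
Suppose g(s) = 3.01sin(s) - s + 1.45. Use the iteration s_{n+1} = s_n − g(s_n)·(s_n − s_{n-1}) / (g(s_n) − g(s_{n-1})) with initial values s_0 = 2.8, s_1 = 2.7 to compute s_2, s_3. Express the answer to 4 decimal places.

2.7096, 2.7098

g(2.8) = -0.341686, g(2.7) = 0.036413
s_2 = 2.700000 − 0.036413·(2.700000 − 2.800000) / (0.036413 − (-0.341686)) = 2.700000 − (-0.003641)/(0.378099) = 2.709631
g(2.709631) = 0.000516
s_3 = 2.709631 − 0.000516·(2.709631 − 2.700000) / (0.000516 − 0.036413) = 2.709631 − (0.000005)/(-0.035897) = 2.709769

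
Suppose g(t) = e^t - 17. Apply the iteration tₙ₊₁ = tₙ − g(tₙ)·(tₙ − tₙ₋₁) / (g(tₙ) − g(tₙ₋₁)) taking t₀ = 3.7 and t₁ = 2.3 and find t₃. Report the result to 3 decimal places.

2.897

g(3.7) = 23.44730, g(2.3) = -7.02582
t₂ = 2.30000 − (-7.02582)·(2.30000 − 3.70000) / (-7.02582 − 23.44730) = 2.30000 − (9.83614)/(-30.47312) = 2.62278
g(2.62278) = -3.22602
t₃ = 2.62278 − (-3.22602)·(2.62278 − 2.30000) / (-3.22602 − (-7.02582)) = 2.62278 − (-1.04130)/(3.79979) = 2.89682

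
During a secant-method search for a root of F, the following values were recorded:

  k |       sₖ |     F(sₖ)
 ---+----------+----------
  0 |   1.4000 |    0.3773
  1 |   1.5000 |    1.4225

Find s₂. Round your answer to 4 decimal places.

s₂ = 1.5000 − 1.4225·(1.5000 − 1.4000) / (1.4225 − 0.3773)
   = 1.5000 − (0.142250)/(1.045200) = 1.363902

1.3639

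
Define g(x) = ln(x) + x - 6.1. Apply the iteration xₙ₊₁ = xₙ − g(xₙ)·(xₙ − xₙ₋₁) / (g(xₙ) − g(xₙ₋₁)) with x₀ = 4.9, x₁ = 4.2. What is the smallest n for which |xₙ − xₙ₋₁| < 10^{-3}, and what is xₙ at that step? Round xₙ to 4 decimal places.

g(4.9) = 0.389235, g(4.2) = -0.464915
x₂ = 4.200000 − (-0.464915)·(-0.700000)/(-0.854151) = 4.581011;  |Δ| = 0.381011
g(4.581011) = 0.002931
x₃ = 4.581011 − 0.002931·(0.381011)/(0.467846) = 4.578624;  |Δ| = 0.002387
g(4.578624) = 0.000023
x₄ = 4.578624 − 0.000023·(-0.002387)/(-0.002908) = 4.578606;  |Δ| = 0.000019
|x₄ − x₃| = 0.000019 < 10^{-3}

n = 4, xₙ = 4.5786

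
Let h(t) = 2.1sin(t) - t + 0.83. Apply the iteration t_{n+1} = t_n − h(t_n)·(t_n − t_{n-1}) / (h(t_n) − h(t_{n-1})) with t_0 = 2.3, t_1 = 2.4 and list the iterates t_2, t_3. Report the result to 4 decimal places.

h(2.3) = 0.095981, h(2.4) = -0.151527
t_2 = 2.400000 − (-0.151527)·(2.400000 − 2.300000) / (-0.151527 − 0.095981) = 2.400000 − (-0.015153)/(-0.247508) = 2.338779
h(2.338779) = 0.001780
t_3 = 2.338779 − 0.001780·(2.338779 − 2.400000) / (0.001780 − (-0.151527)) = 2.338779 − (-0.000109)/(0.153307) = 2.339490

2.3388, 2.3395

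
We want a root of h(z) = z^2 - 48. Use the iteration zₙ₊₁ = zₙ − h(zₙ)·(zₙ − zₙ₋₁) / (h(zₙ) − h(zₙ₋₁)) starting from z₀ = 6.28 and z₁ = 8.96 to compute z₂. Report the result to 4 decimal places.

h(6.28) = -8.561600, h(8.96) = 32.281600
z₂ = 8.960000 − 32.281600·(8.960000 − 6.280000) / (32.281600 − (-8.561600)) = 8.960000 − (86.514688)/(40.843200) = 6.841785

6.8418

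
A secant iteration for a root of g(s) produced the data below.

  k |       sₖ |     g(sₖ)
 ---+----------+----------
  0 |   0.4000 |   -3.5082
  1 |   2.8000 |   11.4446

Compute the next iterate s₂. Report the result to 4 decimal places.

s₂ = 2.8000 − 11.4446·(2.8000 − 0.4000) / (11.4446 − (-3.5082))
   = 2.8000 − (27.467040)/(14.952800) = 0.963084

0.9631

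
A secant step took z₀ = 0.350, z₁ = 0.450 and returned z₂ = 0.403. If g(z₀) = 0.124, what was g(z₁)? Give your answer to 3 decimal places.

-0.110

The secant line through (0.350, 0.124) and (0.450, g(z₁)) crosses zero at z₂ = 0.403.
So (0.350, 0.124), (0.450, g(z₁)), (0.403, 0) are collinear:
g(z₁) = 0.124 · (0.450 − 0.403) / (0.350 − 0.403) = 0.124 · (0.04700)/(-0.05300) = -0.10996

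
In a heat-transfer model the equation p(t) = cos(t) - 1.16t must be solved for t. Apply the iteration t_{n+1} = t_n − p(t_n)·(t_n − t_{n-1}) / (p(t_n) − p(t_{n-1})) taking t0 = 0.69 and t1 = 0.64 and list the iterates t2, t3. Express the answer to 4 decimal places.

p(0.69) = -0.029154, p(0.64) = 0.059696
t2 = 0.640000 − 0.059696·(0.640000 − 0.690000) / (0.059696 − (-0.029154)) = 0.640000 − (-0.002985)/(0.088850) = 0.673594
p(0.673594) = 0.000216
t3 = 0.673594 − 0.000216·(0.673594 − 0.640000) / (0.000216 − 0.059696) = 0.673594 − (0.000007)/(-0.059479) = 0.673716

0.6736, 0.6737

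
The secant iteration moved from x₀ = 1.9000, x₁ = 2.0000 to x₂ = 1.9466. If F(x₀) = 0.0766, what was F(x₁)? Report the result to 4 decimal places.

-0.0878

The secant line through (1.9000, 0.0766) and (2.0000, F(x₁)) crosses zero at x₂ = 1.9466.
So (1.9000, 0.0766), (2.0000, F(x₁)), (1.9466, 0) are collinear:
F(x₁) = 0.0766 · (2.0000 − 1.9466) / (1.9000 − 1.9466) = 0.0766 · (0.053400)/(-0.046600) = -0.087778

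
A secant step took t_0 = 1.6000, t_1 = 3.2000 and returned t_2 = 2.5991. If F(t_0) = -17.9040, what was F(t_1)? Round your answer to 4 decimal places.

The secant line through (1.6000, -17.9040) and (3.2000, F(t_1)) crosses zero at t_2 = 2.5991.
So (1.6000, -17.9040), (3.2000, F(t_1)), (2.5991, 0) are collinear:
F(t_1) = -17.9040 · (3.2000 − 2.5991) / (1.6000 − 2.5991) = -17.9040 · (0.600900)/(-0.999100) = 10.768205

10.7682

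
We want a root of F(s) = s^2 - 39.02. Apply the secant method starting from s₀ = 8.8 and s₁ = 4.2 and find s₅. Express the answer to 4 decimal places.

6.2466

F(8.8) = 38.420000, F(4.2) = -21.380000
s₂ = 4.200000 − (-21.380000)·(4.200000 − 8.800000) / (-21.380000 − 38.420000) = 4.200000 − (98.348000)/(-59.800000) = 5.844615
F(5.844615) = -4.860471
s₃ = 5.844615 − (-4.860471)·(5.844615 − 4.200000) / (-4.860471 − (-21.380000)) = 5.844615 − (-7.993605)/(16.519529) = 6.328504
F(6.328504) = 1.029958
s₄ = 6.328504 − 1.029958·(6.328504 − 5.844615) / (1.029958 − (-4.860471)) = 6.328504 − (0.498384)/(5.890429) = 6.243894
F(6.243894) = -0.033783
s₅ = 6.243894 − (-0.033783)·(6.243894 − 6.328504) / (-0.033783 − 1.029958) = 6.243894 − (0.002858)/(-1.063740) = 6.246581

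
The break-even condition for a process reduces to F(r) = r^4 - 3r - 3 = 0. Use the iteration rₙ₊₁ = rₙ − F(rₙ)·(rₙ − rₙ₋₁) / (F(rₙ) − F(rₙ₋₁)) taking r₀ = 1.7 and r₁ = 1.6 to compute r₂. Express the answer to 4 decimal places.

F(1.7) = 0.252100, F(1.6) = -1.246400
r₂ = 1.600000 − (-1.246400)·(1.600000 − 1.700000) / (-1.246400 − 0.252100) = 1.600000 − (0.124640)/(-1.498500) = 1.683177

1.6832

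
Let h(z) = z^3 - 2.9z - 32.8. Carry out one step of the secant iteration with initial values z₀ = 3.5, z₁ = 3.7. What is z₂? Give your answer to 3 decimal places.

h(3.5) = -0.07500, h(3.7) = 7.12300
z₂ = 3.70000 − 7.12300·(3.70000 − 3.50000) / (7.12300 − (-0.07500)) = 3.70000 − (1.42460)/(7.19800) = 3.50208

3.502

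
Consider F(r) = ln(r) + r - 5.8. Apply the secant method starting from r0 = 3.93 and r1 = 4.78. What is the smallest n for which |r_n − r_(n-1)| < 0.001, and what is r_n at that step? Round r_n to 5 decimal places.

n = 4, r_n = 4.33360

F(3.93) = -0.5013606, F(4.78) = 0.5444405
r2 = 4.7800000 − 0.5444405·(0.8500000)/(1.0458011) = 4.3374929;  |Δ| = 0.4425071
F(4.3374929) = 0.0047894
r3 = 4.3374929 − 0.0047894·(-0.4425071)/(-0.5396512) = 4.3335656;  |Δ| = 0.0039272
F(4.3335656) = -0.0000437
r4 = 4.3335656 − (-0.0000437)·(-0.0039272)/(-0.0048330) = 4.3336011;  |Δ| = 0.0000355
|r4 − r3| = 0.0000355 < 0.001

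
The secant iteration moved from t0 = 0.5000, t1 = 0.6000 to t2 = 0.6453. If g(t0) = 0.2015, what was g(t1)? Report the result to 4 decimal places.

The secant line through (0.5000, 0.2015) and (0.6000, g(t1)) crosses zero at t2 = 0.6453.
So (0.5000, 0.2015), (0.6000, g(t1)), (0.6453, 0) are collinear:
g(t1) = 0.2015 · (0.6000 − 0.6453) / (0.5000 − 0.6453) = 0.2015 · (-0.045300)/(-0.145300) = 0.062821

0.0628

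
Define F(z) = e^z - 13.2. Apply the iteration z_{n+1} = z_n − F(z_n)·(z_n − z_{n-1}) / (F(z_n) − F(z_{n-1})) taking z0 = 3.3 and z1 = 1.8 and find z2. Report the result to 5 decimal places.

2.30921

F(3.3) = 13.9126389, F(1.8) = -7.1503525
z2 = 1.8000000 − (-7.1503525)·(1.8000000 − 3.3000000) / (-7.1503525 − 13.9126389) = 1.8000000 − (10.7255288)/(-21.0629915) = 2.3092120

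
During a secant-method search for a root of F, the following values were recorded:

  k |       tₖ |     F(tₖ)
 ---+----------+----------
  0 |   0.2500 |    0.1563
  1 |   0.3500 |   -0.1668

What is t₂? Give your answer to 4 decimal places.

0.2984

t₂ = 0.3500 − (-0.1668)·(0.3500 − 0.2500) / (-0.1668 − 0.1563)
   = 0.3500 − (-0.016680)/(-0.323100) = 0.298375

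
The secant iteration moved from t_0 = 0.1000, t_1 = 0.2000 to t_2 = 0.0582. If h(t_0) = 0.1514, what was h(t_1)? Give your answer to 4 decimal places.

The secant line through (0.1000, 0.1514) and (0.2000, h(t_1)) crosses zero at t_2 = 0.0582.
So (0.1000, 0.1514), (0.2000, h(t_1)), (0.0582, 0) are collinear:
h(t_1) = 0.1514 · (0.2000 − 0.0582) / (0.1000 − 0.0582) = 0.1514 · (0.141800)/(0.041800) = 0.513601

0.5136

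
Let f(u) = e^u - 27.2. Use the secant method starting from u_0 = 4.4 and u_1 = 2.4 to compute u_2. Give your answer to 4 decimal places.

f(4.4) = 54.250869, f(2.4) = -16.176824
u_2 = 2.400000 − (-16.176824)·(2.400000 − 4.400000) / (-16.176824 − 54.250869) = 2.400000 − (32.353647)/(-70.427692) = 2.859388

2.8594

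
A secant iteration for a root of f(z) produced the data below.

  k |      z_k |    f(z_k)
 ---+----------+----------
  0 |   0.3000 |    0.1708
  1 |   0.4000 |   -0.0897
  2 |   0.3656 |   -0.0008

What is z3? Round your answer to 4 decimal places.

0.3653

z3 = 0.3656 − (-0.0008)·(0.3656 − 0.4000) / (-0.0008 − (-0.0897))
   = 0.3656 − (0.000028)/(0.088900) = 0.365290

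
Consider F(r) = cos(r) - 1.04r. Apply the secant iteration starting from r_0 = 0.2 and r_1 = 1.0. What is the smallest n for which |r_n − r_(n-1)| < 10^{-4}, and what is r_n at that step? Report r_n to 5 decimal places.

n = 5, r_n = 0.72177

F(0.2) = 0.7720666, F(1.0) = -0.4996977
r_2 = 1.0000000 − (-0.4996977)·(0.8000000)/(-1.2717643) = 0.6856665;  |Δ| = 0.3143335
F(0.6856665) = 0.0609041
r_3 = 0.6856665 − 0.0609041·(-0.3143335)/(0.5606018) = 0.7198158;  |Δ| = 0.0341494
F(0.7198158) = 0.0033187
r_4 = 0.7198158 − 0.0033187·(0.0341494)/(-0.0575854) = 0.7217839;  |Δ| = 0.0019680
F(0.7217839) = -0.0000270
r_5 = 0.7217839 − (-0.0000270)·(0.0019680)/(-0.0033456) = 0.7217680;  |Δ| = 0.0000159
|r_5 − r_4| = 0.0000159 < 10^{-4}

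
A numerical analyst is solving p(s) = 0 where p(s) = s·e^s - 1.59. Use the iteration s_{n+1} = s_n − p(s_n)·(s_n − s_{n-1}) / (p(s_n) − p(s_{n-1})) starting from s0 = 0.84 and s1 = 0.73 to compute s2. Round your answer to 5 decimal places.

p(0.84) = 0.3557483, p(0.73) = -0.0751912
s2 = 0.7300000 − (-0.0751912)·(0.7300000 − 0.8400000) / (-0.0751912 − 0.3557483) = 0.7300000 − (0.0082710)/(-0.4309394) = 0.7491930

0.74919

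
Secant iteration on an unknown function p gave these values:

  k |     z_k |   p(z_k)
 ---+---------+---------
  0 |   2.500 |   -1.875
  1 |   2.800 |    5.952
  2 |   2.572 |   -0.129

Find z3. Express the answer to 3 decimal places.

z3 = 2.572 − (-0.129)·(2.572 − 2.800) / (-0.129 − 5.952)
   = 2.572 − (0.02941)/(-6.08100) = 2.57684

2.577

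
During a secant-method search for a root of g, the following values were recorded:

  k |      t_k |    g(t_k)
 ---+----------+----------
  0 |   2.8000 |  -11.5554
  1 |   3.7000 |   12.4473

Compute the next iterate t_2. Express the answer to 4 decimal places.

t_2 = 3.7000 − 12.4473·(3.7000 − 2.8000) / (12.4473 − (-11.5554))
   = 3.7000 − (11.202570)/(24.002700) = 3.233279

3.2333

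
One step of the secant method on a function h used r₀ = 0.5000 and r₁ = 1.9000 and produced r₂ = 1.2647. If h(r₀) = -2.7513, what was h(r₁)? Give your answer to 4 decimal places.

2.2857

The secant line through (0.5000, -2.7513) and (1.9000, h(r₁)) crosses zero at r₂ = 1.2647.
So (0.5000, -2.7513), (1.9000, h(r₁)), (1.2647, 0) are collinear:
h(r₁) = -2.7513 · (1.9000 − 1.2647) / (0.5000 − 1.2647) = -2.7513 · (0.635300)/(-0.764700) = 2.285734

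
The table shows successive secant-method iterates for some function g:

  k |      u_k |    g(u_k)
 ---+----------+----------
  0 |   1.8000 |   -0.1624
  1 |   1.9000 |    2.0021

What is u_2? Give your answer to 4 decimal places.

1.8075

u_2 = 1.9000 − 2.0021·(1.9000 − 1.8000) / (2.0021 − (-0.1624))
   = 1.9000 − (0.200210)/(2.164500) = 1.807503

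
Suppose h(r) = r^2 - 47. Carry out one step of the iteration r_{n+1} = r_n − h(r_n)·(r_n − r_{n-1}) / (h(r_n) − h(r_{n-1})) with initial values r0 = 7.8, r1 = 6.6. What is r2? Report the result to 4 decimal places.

6.8389

h(7.8) = 13.840000, h(6.6) = -3.440000
r2 = 6.600000 − (-3.440000)·(6.600000 − 7.800000) / (-3.440000 − 13.840000) = 6.600000 − (4.128000)/(-17.280000) = 6.838889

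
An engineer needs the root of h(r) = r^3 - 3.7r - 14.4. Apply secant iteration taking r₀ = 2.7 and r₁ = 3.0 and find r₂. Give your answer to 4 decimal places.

2.9275

h(2.7) = -4.707000, h(3.0) = 1.500000
r₂ = 3.000000 − 1.500000·(3.000000 − 2.700000) / (1.500000 − (-4.707000)) = 3.000000 − (0.450000)/(6.207000) = 2.927501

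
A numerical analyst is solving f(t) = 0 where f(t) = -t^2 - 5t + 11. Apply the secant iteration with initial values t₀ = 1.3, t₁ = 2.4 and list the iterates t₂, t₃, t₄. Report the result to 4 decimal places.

f(1.3) = 2.810000, f(2.4) = -6.760000
t₂ = 2.400000 − (-6.760000)·(2.400000 − 1.300000) / (-6.760000 − 2.810000) = 2.400000 − (-7.436000)/(-9.570000) = 1.622989
f(1.622989) = 0.250966
t₃ = 1.622989 − 0.250966·(1.622989 − 2.400000) / (0.250966 − (-6.760000)) = 1.622989 − (-0.195003)/(7.010966) = 1.650803
f(1.650803) = 0.020838
t₄ = 1.650803 − 0.020838·(1.650803 − 1.622989) / (0.020838 − 0.250966) = 1.650803 − (0.000580)/(-0.230128) = 1.653321

1.6230, 1.6508, 1.6533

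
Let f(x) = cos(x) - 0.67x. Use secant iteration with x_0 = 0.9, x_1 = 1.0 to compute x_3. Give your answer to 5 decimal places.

f(0.9) = 0.0186100, f(1.0) = -0.1296977
x_2 = 1.0000000 − (-0.1296977)·(1.0000000 − 0.9000000) / (-0.1296977 − 0.0186100) = 1.0000000 − (-0.0129698)/(-0.1483077) = 0.9125482
f(0.9125482) = 0.0003246
x_3 = 0.9125482 − 0.0003246·(0.9125482 − 1.0000000) / (0.0003246 − (-0.1296977)) = 0.9125482 − (-0.0000284)/(0.1300223) = 0.9127666

0.91277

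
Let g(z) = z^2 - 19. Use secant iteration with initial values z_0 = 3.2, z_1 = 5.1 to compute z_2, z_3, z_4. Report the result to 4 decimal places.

g(3.2) = -8.760000, g(5.1) = 7.010000
z_2 = 5.100000 − 7.010000·(5.100000 − 3.200000) / (7.010000 − (-8.760000)) = 5.100000 − (13.319000)/(15.770000) = 4.255422
g(4.255422) = -0.891386
z_3 = 4.255422 − (-0.891386)·(4.255422 − 5.100000) / (-0.891386 − 7.010000) = 4.255422 − (0.752846)/(-7.901386) = 4.350702
g(4.350702) = -0.071393
z_4 = 4.350702 − (-0.071393)·(4.350702 − 4.255422) / (-0.071393 − (-0.891386)) = 4.350702 − (-0.006802)/(0.819993) = 4.358998

4.2554, 4.3507, 4.3590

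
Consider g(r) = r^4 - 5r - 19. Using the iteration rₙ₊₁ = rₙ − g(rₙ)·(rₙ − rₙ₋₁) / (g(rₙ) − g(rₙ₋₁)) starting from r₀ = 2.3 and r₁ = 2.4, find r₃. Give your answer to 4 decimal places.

g(2.3) = -2.515900, g(2.4) = 2.177600
r₂ = 2.400000 − 2.177600·(2.400000 − 2.300000) / (2.177600 − (-2.515900)) = 2.400000 − (0.217760)/(4.693500) = 2.353604
g(2.353604) = -0.082498
r₃ = 2.353604 − (-0.082498)·(2.353604 − 2.400000) / (-0.082498 − 2.177600) = 2.353604 − (0.003828)/(-2.260098) = 2.355297

2.3553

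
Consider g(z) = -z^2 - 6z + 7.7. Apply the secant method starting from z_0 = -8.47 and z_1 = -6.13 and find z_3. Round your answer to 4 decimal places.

-7.1074

g(-8.47) = -13.220900, g(-6.13) = 6.903100
z_2 = -6.130000 − 6.903100·(-6.130000 − (-8.470000)) / (6.903100 − (-13.220900)) = -6.130000 − (16.153254)/(20.124000) = -6.932686
g(-6.932686) = 1.233980
z_3 = -6.932686 − 1.233980·(-6.932686 − (-6.130000)) / (1.233980 − 6.903100) = -6.932686 − (-0.990499)/(-5.669120) = -7.107404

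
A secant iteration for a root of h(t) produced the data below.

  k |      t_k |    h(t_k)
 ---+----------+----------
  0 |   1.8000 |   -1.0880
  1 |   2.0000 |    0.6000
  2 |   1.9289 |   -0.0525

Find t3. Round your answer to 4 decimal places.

t3 = 1.9289 − (-0.0525)·(1.9289 − 2.0000) / (-0.0525 − 0.6000)
   = 1.9289 − (0.003733)/(-0.652500) = 1.934621

1.9346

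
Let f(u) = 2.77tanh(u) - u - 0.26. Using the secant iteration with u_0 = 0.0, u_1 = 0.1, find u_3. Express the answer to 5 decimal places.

f(0.0) = -0.2600000, f(0.1) = -0.0839197
u_2 = 0.1000000 − (-0.0839197)·(0.1000000 − 0.0000000) / (-0.0839197 − (-0.2600000)) = 0.1000000 − (-0.0083920)/(0.1760803) = 0.1476599
f(0.1476599) = -0.0015890
u_3 = 0.1476599 − (-0.0015890)·(0.1476599 − 0.1000000) / (-0.0015890 − (-0.0839197)) = 0.1476599 − (-0.0000757)/(0.0823307) = 0.1485797

0.14858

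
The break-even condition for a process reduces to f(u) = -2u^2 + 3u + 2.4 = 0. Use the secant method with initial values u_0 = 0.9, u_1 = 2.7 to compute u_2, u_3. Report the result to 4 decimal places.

f(0.9) = 3.480000, f(2.7) = -4.080000
u_2 = 2.700000 − (-4.080000)·(2.700000 − 0.900000) / (-4.080000 − 3.480000) = 2.700000 − (-7.344000)/(-7.560000) = 1.728571
f(1.728571) = 1.609796
u_3 = 1.728571 − 1.609796·(1.728571 − 2.700000) / (1.609796 − (-4.080000)) = 1.728571 − (-1.563802)/(5.689796) = 2.003415

1.7286, 2.0034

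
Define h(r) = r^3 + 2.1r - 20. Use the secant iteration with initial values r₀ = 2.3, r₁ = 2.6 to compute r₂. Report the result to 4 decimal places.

h(2.3) = -3.003000, h(2.6) = 3.036000
r₂ = 2.600000 − 3.036000·(2.600000 − 2.300000) / (3.036000 − (-3.003000)) = 2.600000 − (0.910800)/(6.039000) = 2.449180

2.4492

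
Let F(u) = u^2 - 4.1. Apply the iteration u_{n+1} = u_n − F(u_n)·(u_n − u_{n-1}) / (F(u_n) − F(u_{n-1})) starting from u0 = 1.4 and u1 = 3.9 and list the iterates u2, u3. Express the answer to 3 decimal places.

1.804, 1.952

F(1.4) = -2.14000, F(3.9) = 11.11000
u2 = 3.90000 − 11.11000·(3.90000 − 1.40000) / (11.11000 − (-2.14000)) = 3.90000 − (27.77500)/(13.25000) = 1.80377
F(1.80377) = -0.84640
u3 = 1.80377 − (-0.84640)·(1.80377 − 3.90000) / (-0.84640 − 11.11000) = 1.80377 − (1.77425)/(-11.95640) = 1.95217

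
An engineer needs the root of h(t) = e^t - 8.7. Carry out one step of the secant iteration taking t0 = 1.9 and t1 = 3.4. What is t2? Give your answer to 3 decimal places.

2.030

h(1.9) = -2.01411, h(3.4) = 21.26410
t2 = 3.40000 − 21.26410·(3.40000 − 1.90000) / (21.26410 − (-2.01411)) = 3.40000 − (31.89615)/(23.27821) = 2.02978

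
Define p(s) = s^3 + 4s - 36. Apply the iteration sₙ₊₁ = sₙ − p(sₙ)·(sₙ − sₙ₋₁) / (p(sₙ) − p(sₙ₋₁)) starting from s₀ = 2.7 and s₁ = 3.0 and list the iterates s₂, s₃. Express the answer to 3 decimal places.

p(2.7) = -5.51700, p(3.0) = 3.00000
s₂ = 3.00000 − 3.00000·(3.00000 − 2.70000) / (3.00000 − (-5.51700)) = 3.00000 − (0.90000)/(8.51700) = 2.89433
p(2.89433) = -0.17648
s₃ = 2.89433 − (-0.17648)·(2.89433 − 3.00000) / (-0.17648 − 3.00000) = 2.89433 − (0.01865)/(-3.17648) = 2.90020

2.894, 2.900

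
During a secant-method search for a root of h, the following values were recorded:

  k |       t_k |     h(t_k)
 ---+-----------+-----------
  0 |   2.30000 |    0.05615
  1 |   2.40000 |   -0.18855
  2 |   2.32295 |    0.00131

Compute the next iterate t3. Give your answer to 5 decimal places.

t3 = 2.32295 − 0.00131·(2.32295 − 2.40000) / (0.00131 − (-0.18855))
   = 2.32295 − (-0.0001009)/(0.1898600) = 2.3234816

2.32348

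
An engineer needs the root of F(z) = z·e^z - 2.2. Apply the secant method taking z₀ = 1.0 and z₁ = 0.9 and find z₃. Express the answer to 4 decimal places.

F(1.0) = 0.518282, F(0.9) = 0.013643
z₂ = 0.900000 − 0.013643·(0.900000 − 1.000000) / (0.013643 − 0.518282) = 0.900000 − (-0.001364)/(-0.504639) = 0.897297
F(0.897297) = 0.001035
z₃ = 0.897297 − 0.001035·(0.897297 − 0.900000) / (0.001035 − 0.013643) = 0.897297 − (-0.000003)/(-0.012608) = 0.897075

0.8971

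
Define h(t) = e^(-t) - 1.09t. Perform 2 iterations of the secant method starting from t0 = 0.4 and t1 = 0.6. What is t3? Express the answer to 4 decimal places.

0.5365

h(0.4) = 0.234320, h(0.6) = -0.105188
t2 = 0.600000 − (-0.105188)·(0.600000 − 0.400000) / (-0.105188 − 0.234320) = 0.600000 − (-0.021038)/(-0.339508) = 0.538035
h(0.538035) = -0.002564
t3 = 0.538035 − (-0.002564)·(0.538035 − 0.600000) / (-0.002564 − (-0.105188)) = 0.538035 − (0.000159)/(0.102625) = 0.536487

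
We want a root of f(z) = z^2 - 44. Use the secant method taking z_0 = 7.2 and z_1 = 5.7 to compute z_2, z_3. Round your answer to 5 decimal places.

6.59225, 6.63636

f(7.2) = 7.8400000, f(5.7) = -11.5100000
z_2 = 5.7000000 − (-11.5100000)·(5.7000000 − 7.2000000) / (-11.5100000 − 7.8400000) = 5.7000000 − (17.2650000)/(-19.3500000) = 6.5922481
f(6.5922481) = -0.5422655
z_3 = 6.5922481 − (-0.5422655)·(6.5922481 − 5.7000000) / (-0.5422655 − (-11.5100000)) = 6.5922481 − (-0.4838353)/(10.9677345) = 6.6363625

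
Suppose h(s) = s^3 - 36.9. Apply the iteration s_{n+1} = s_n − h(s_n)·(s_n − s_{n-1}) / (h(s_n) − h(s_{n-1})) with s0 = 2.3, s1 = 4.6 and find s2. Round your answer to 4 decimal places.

h(2.3) = -24.733000, h(4.6) = 60.436000
s2 = 4.600000 − 60.436000·(4.600000 − 2.300000) / (60.436000 − (-24.733000)) = 4.600000 − (139.002800)/(85.169000) = 2.967918

2.9679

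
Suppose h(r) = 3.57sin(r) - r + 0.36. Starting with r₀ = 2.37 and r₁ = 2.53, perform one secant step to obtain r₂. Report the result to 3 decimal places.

h(2.37) = 0.47928, h(2.53) = -0.12021
r₂ = 2.53000 − (-0.12021)·(2.53000 − 2.37000) / (-0.12021 − 0.47928) = 2.53000 − (-0.01923)/(-0.59949) = 2.49792

2.498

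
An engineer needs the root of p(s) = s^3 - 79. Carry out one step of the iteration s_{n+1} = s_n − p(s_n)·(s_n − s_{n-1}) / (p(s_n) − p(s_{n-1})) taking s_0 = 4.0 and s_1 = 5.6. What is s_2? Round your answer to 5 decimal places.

4.21502

p(4.0) = -15.0000000, p(5.6) = 96.6160000
s_2 = 5.6000000 − 96.6160000·(5.6000000 − 4.0000000) / (96.6160000 − (-15.0000000)) = 5.6000000 − (154.5856000)/(111.6160000) = 4.2150229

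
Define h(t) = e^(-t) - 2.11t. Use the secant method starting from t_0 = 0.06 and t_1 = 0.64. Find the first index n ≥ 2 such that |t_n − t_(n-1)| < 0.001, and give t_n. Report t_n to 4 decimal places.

h(0.06) = 0.815165, h(0.64) = -0.823108
t_2 = 0.640000 − (-0.823108)·(0.580000)/(-1.638272) = 0.348594;  |Δ| = 0.291406
h(0.348594) = -0.029854
t_3 = 0.348594 − (-0.029854)·(-0.291406)/(0.793254) = 0.337627;  |Δ| = 0.010967
h(0.337627) = 0.001068
t_4 = 0.337627 − 0.001068·(-0.010967)/(0.030922) = 0.338006;  |Δ| = 0.000379
|t_4 − t_3| = 0.000379 < 0.001

n = 4, t_n = 0.3380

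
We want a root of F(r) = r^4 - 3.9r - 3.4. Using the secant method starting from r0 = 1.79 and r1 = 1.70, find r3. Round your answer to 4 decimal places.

1.7959

F(1.79) = -0.114743, F(1.70) = -1.677900
r2 = 1.700000 − (-1.677900)·(1.700000 − 1.790000) / (-1.677900 − (-0.114743)) = 1.700000 − (0.151011)/(-1.563157) = 1.796606
F(1.796606) = 0.011893
r3 = 1.796606 − 0.011893·(1.796606 − 1.700000) / (0.011893 − (-1.677900)) = 1.796606 − (0.001149)/(1.689793) = 1.795926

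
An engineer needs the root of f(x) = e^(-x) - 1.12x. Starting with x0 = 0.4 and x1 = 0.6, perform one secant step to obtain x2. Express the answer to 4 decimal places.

0.5287

f(0.4) = 0.222320, f(0.6) = -0.123188
x2 = 0.600000 − (-0.123188)·(0.600000 − 0.400000) / (-0.123188 − 0.222320) = 0.600000 − (-0.024638)/(-0.345508) = 0.528692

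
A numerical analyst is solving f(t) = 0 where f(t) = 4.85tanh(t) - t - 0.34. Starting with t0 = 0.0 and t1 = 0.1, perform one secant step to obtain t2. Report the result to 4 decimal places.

0.0887

f(0.0) = -0.340000, f(0.1) = 0.043390
t2 = 0.100000 − 0.043390·(0.100000 − 0.000000) / (0.043390 − (-0.340000)) = 0.100000 − (0.004339)/(0.383390) = 0.088683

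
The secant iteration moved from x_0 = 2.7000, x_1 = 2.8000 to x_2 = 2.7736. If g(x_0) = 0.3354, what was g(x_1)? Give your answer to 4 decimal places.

The secant line through (2.7000, 0.3354) and (2.8000, g(x_1)) crosses zero at x_2 = 2.7736.
So (2.7000, 0.3354), (2.8000, g(x_1)), (2.7736, 0) are collinear:
g(x_1) = 0.3354 · (2.8000 − 2.7736) / (2.7000 − 2.7736) = 0.3354 · (0.026400)/(-0.073600) = -0.120307

-0.1203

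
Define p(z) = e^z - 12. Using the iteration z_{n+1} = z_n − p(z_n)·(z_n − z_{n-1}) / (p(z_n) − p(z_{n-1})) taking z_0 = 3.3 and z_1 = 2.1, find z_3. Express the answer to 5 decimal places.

2.51478

p(3.3) = 15.1126389, p(2.1) = -3.8338301
z_2 = 2.1000000 − (-3.8338301)·(2.1000000 − 3.3000000) / (-3.8338301 − 15.1126389) = 2.1000000 − (4.6005961)/(-18.9464690) = 2.3428208
p(2.3428208) = -1.5894391
z_3 = 2.3428208 − (-1.5894391)·(2.3428208 − 2.1000000) / (-1.5894391 − (-3.8338301)) = 2.3428208 − (-0.3859488)/(2.2443910) = 2.5147822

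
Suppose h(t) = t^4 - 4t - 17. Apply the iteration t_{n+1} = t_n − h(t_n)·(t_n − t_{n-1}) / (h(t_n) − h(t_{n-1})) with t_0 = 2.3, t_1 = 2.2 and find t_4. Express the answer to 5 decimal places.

2.25887

h(2.3) = 1.7841000, h(2.2) = -2.3744000
t_2 = 2.2000000 − (-2.3744000)·(2.2000000 − 2.3000000) / (-2.3744000 − 1.7841000) = 2.2000000 − (0.2374400)/(-4.1585000) = 2.2570975
h(2.2570975) = -0.0745701
t_3 = 2.2570975 − (-0.0745701)·(2.2570975 − 2.2000000) / (-0.0745701 − (-2.3744000)) = 2.2570975 − (-0.0042578)/(2.2998299) = 2.2589489
h(2.2589489) = 0.0032818
t_4 = 2.2589489 − 0.0032818·(2.2589489 − 2.2570975) / (0.0032818 − (-0.0745701)) = 2.2589489 − (0.0000061)/(0.0778519) = 2.2588708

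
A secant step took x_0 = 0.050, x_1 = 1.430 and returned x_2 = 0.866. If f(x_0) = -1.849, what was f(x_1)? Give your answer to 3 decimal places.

The secant line through (0.050, -1.849) and (1.430, f(x_1)) crosses zero at x_2 = 0.866.
So (0.050, -1.849), (1.430, f(x_1)), (0.866, 0) are collinear:
f(x_1) = -1.849 · (1.430 − 0.866) / (0.050 − 0.866) = -1.849 · (0.56400)/(-0.81600) = 1.27799

1.278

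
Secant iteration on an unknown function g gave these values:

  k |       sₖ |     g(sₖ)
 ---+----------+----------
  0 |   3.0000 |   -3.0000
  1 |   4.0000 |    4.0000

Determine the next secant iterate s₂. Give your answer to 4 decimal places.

3.4286

s₂ = 4.0000 − 4.0000·(4.0000 − 3.0000) / (4.0000 − (-3.0000))
   = 4.0000 − (4.000000)/(7.000000) = 3.428571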